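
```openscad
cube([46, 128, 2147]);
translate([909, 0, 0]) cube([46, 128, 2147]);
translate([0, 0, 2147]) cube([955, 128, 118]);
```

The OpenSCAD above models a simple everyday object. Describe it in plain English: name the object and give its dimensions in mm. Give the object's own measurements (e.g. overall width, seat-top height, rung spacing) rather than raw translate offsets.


A door frame. The clear opening is 863 mm wide and 2147 mm high. Two 46 mm wide jambs, 128 mm deep, stand either side of the opening from the floor to the top of the opening. A 118 mm thick head sits across the top of both jambs, spanning the full outside width of the frame.


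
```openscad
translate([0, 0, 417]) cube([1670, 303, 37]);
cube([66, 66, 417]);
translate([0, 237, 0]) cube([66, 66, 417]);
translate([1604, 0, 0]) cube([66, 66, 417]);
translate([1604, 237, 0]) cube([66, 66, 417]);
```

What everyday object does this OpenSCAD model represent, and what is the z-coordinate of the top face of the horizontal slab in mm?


A bench. The seat-top height is 454 mm.

A long slab on four corner posts — a bench. The slab sits at z = 417 with thickness 37, so the top is 417 + 37 = 454 mm.


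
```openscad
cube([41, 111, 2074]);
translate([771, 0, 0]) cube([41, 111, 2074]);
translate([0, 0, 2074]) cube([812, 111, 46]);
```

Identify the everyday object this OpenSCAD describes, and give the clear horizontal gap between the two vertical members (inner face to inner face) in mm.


A door frame. The clear opening width is 730 mm.

Two 2074 mm tall posts with a header on top — a door frame. The left jamb is 41 mm wide at x = 0; the right jamb starts at x = 771. The clear opening is 771 − 41 = 730 mm.


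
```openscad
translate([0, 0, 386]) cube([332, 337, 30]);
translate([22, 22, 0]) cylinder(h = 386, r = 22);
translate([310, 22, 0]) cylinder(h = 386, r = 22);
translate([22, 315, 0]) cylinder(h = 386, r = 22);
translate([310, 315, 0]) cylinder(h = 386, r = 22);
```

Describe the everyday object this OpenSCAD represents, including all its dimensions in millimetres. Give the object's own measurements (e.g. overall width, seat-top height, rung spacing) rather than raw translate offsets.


A simple wooden stool: a rectangular seat 332 mm (x) by 337 mm (y), 30 mm thick, top face at z = 416 mm, on four round legs, each 44 mm in diameter. The legs rest on z = 0, each leg's axis is inset half a diameter from the nearest pair of seat edges (so the leg's bounding box is flush with the corner).


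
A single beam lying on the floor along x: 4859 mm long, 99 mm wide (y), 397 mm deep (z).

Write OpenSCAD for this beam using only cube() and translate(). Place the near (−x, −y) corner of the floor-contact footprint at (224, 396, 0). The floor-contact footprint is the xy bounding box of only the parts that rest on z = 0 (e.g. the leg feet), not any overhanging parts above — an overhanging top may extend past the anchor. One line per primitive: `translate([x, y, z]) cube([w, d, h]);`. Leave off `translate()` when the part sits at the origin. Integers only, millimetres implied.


translate([224, 396, 0]) cube([4859, 99, 397]);


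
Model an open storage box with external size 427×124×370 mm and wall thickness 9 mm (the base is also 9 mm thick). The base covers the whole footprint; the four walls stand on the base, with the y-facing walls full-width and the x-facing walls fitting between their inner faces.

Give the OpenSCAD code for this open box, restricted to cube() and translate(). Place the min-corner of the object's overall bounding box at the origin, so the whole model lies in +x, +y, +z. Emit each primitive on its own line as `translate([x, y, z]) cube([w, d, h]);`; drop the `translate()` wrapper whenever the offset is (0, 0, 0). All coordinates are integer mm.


cube([427, 124, 9]);
translate([0, 0, 9]) cube([427, 9, 361]);
translate([0, 115, 9]) cube([427, 9, 361]);
translate([0, 9, 9]) cube([9, 106, 361]);
translate([418, 9, 9]) cube([9, 106, 361]);


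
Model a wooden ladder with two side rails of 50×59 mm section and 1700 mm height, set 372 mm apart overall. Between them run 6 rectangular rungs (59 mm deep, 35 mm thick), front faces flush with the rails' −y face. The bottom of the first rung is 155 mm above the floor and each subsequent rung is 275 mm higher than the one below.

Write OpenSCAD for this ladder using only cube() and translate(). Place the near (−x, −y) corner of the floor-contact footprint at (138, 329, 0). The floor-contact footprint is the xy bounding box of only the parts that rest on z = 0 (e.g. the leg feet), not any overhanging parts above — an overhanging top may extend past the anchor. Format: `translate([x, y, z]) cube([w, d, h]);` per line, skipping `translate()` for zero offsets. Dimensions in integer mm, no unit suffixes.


// rung span = 372 - 2*50 = 272
// rung[k] z = 155 + k*275
translate([138, 329, 0]) cube([50, 59, 1700]);
translate([460, 329, 0]) cube([50, 59, 1700]);
translate([188, 329, 155]) cube([272, 59, 35]);
translate([188, 329, 430]) cube([272, 59, 35]);
translate([188, 329, 705]) cube([272, 59, 35]);
translate([188, 329, 980]) cube([272, 59, 35]);
translate([188, 329, 1255]) cube([272, 59, 35]);
translate([188, 329, 1530]) cube([272, 59, 35]);


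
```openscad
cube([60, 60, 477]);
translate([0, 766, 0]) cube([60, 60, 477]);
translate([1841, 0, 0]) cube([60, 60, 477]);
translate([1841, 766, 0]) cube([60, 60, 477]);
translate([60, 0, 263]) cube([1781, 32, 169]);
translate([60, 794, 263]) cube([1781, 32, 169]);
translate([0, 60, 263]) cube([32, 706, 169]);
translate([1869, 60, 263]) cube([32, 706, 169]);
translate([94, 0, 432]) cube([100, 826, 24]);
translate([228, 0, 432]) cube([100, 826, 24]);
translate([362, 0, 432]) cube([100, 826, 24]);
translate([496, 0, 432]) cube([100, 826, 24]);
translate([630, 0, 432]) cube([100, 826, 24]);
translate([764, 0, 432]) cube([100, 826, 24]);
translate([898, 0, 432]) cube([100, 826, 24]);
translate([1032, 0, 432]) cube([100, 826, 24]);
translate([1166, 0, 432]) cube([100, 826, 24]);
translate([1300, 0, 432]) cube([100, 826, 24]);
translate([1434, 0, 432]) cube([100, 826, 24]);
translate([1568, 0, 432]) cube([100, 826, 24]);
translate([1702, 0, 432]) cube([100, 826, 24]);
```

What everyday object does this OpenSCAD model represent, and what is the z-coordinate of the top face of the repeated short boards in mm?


A bed frame. The slat-top height is 456 mm.

Four posts, four rails, and a row of slats — a bed frame. Slats sit on the rails at z = 263 + 169 = 432; with slat thickness 24, the top is 456 mm.


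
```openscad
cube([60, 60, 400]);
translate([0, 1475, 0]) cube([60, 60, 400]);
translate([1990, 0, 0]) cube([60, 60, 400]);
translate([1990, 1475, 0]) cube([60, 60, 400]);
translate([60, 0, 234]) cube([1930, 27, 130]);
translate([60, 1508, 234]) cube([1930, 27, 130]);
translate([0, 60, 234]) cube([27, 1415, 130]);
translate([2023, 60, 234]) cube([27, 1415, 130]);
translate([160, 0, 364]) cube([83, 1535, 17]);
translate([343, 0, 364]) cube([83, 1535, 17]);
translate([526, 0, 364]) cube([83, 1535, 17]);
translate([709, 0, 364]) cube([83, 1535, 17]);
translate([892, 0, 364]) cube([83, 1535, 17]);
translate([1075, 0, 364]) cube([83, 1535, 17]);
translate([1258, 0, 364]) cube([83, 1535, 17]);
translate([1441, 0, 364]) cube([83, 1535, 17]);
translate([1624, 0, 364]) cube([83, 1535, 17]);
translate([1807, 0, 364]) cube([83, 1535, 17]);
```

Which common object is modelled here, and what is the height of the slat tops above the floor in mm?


A bed frame. The slat-top height is 381 mm.

Four posts, four rails, and a row of slats — a bed frame. Slats sit on the rails at z = 234 + 130 = 364; with slat thickness 17, the top is 381 mm.


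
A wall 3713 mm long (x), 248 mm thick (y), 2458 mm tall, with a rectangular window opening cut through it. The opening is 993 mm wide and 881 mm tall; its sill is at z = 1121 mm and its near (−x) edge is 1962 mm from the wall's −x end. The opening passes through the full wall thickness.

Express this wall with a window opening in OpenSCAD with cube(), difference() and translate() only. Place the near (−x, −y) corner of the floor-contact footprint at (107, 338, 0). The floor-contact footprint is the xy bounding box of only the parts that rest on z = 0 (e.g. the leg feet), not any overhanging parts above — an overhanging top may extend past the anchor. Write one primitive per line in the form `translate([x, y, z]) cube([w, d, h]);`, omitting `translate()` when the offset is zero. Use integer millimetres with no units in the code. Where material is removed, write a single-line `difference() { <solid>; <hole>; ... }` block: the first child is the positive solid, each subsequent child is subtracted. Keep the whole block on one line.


difference() { translate([107, 338, 0]) cube([3713, 248, 2458]); translate([2069, 338, 1121]) cube([993, 248, 881]); }


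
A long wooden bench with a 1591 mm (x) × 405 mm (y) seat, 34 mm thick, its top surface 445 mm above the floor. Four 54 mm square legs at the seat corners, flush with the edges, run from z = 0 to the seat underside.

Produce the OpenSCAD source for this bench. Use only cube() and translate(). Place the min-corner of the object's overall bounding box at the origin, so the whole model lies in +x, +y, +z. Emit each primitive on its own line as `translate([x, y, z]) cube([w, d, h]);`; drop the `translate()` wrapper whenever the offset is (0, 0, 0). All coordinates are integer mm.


translate([0, 0, 411]) cube([1591, 405, 34]);
cube([54, 54, 411]);
translate([0, 351, 0]) cube([54, 54, 411]);
translate([1537, 0, 0]) cube([54, 54, 411]);
translate([1537, 351, 0]) cube([54, 54, 411]);


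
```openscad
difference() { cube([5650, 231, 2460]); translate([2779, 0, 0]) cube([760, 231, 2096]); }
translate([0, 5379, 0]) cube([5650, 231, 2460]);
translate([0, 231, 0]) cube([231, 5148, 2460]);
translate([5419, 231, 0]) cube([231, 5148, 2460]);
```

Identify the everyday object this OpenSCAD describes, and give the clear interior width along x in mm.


A single room. The interior width is 5188 mm.

Four walls enclosing a rectangle with a door in the front wall — a room. Outside width 5650 minus two 231 mm walls gives 5188 mm.


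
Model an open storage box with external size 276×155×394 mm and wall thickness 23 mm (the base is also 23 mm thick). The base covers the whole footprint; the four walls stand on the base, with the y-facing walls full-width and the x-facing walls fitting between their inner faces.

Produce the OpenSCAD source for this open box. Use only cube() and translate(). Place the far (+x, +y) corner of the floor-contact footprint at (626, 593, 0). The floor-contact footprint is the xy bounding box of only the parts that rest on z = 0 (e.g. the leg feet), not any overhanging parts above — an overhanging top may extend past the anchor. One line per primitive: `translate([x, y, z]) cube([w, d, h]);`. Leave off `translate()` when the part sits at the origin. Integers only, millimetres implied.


translate([350, 438, 0]) cube([276, 155, 23]);
translate([350, 438, 23]) cube([276, 23, 371]);
translate([350, 570, 23]) cube([276, 23, 371]);
translate([350, 461, 23]) cube([23, 109, 371]);
translate([603, 461, 23]) cube([23, 109, 371]);


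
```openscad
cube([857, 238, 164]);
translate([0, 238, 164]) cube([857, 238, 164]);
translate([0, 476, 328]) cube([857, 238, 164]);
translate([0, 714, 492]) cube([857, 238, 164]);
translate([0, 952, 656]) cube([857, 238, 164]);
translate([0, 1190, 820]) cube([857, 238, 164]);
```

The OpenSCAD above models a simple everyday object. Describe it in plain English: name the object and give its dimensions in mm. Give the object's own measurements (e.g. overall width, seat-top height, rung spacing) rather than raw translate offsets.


A straight staircase of 6 solid steps. Each step is 857 mm wide (x), 238 mm deep (y, the going) and 164 mm tall (the rise). The first step rests on the floor; each subsequent step sits one going further in +y and one rise higher in +z, directly behind and above the previous step with no overlap.


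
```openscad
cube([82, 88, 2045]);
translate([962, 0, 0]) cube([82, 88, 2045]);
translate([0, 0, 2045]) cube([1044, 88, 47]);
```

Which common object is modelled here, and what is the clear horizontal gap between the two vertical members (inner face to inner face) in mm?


A door frame. The clear opening width is 880 mm.

Two 2045 mm tall posts with a header on top — a door frame. The left jamb is 82 mm wide at x = 0; the right jamb starts at x = 962. The clear opening is 962 − 82 = 880 mm.


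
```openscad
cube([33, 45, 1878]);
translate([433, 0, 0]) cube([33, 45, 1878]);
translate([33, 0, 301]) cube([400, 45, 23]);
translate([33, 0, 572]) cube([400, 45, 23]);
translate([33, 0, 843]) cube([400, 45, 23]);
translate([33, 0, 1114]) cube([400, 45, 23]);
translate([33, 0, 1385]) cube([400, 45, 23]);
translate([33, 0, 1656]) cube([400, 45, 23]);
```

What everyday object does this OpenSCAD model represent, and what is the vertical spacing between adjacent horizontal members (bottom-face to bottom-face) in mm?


A ladder. The rung spacing is 271 mm.

Two tall 33×45 posts with 6 short bars between them — a ladder. Adjacent rungs sit at z = 301 and z = 572, so the spacing is 572 − 301 = 271 mm.


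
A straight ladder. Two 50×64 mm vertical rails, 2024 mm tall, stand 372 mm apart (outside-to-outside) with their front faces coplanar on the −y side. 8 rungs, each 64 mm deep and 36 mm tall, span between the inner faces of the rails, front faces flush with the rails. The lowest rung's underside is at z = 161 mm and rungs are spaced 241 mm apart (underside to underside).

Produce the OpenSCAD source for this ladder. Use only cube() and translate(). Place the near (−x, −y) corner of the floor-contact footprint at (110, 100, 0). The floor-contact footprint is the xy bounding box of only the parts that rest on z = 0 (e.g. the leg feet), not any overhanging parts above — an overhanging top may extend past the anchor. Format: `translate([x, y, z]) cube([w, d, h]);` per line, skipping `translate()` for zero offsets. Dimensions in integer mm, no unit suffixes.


// rung span = 372 - 2*50 = 272
// rung[k] z = 161 + k*241
translate([110, 100, 0]) cube([50, 64, 2024]);
translate([432, 100, 0]) cube([50, 64, 2024]);
translate([160, 100, 161]) cube([272, 64, 36]);
translate([160, 100, 402]) cube([272, 64, 36]);
translate([160, 100, 643]) cube([272, 64, 36]);
translate([160, 100, 884]) cube([272, 64, 36]);
translate([160, 100, 1125]) cube([272, 64, 36]);
translate([160, 100, 1366]) cube([272, 64, 36]);
translate([160, 100, 1607]) cube([272, 64, 36]);
translate([160, 100, 1848]) cube([272, 64, 36]);


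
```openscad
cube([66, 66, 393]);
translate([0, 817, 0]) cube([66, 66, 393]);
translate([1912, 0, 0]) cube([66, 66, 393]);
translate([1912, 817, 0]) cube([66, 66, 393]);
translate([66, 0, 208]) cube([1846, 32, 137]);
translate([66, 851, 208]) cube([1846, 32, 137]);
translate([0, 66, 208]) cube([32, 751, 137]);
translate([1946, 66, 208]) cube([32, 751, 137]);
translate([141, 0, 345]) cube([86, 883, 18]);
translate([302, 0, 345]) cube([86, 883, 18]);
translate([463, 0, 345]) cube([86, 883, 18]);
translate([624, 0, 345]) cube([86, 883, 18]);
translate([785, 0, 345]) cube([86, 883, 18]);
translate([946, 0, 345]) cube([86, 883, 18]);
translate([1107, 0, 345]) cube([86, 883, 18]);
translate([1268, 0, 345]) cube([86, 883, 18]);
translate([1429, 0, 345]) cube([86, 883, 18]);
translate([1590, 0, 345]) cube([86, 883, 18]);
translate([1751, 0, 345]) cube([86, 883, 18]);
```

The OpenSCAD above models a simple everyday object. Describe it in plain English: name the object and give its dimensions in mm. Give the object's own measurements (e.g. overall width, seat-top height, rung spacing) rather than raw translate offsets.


A bed frame 1978 mm long (x) by 883 mm wide (y). Four 66×66 mm corner posts, 393 mm tall, at the corners of the footprint. Four rails of 32 mm thickness and 137 mm height run between adjacent posts with their undersides at z = 208 mm, their outer faces flush with the outside of the frame (the two x-running rails run between the posts' inner faces; the two y-running rails run between the posts' inner faces). 11 slats, each 86 mm wide (x) and 18 mm thick, lie across the top of the two x-running rails, running the full 883 mm width of the frame in y; along x they sit between the end posts with a 75 mm gap after the −x posts and between neighbouring slats and before the +x posts.


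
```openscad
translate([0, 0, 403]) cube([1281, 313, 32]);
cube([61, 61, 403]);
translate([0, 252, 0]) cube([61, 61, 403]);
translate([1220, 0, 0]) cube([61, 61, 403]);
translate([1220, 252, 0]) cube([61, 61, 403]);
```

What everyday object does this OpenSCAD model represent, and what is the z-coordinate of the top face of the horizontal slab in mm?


A bench. The seat-top height is 435 mm.

A long slab on four corner posts — a bench. The slab sits at z = 403 with thickness 32, so the top is 403 + 32 = 435 mm.


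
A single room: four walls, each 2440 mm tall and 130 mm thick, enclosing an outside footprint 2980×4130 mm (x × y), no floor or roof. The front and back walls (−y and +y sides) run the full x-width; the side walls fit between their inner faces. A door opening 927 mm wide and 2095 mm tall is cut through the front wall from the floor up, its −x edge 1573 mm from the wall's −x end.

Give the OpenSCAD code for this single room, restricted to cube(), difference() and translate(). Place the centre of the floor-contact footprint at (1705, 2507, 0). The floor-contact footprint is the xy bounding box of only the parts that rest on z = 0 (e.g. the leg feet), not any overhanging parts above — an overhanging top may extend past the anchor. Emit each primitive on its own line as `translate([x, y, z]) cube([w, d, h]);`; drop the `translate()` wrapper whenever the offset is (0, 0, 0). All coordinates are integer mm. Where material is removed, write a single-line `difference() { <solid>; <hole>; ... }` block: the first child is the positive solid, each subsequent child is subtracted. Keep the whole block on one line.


difference() { translate([215, 442, 0]) cube([2980, 130, 2440]); translate([1788, 442, 0]) cube([927, 130, 2095]); }
translate([215, 4442, 0]) cube([2980, 130, 2440]);
translate([215, 572, 0]) cube([130, 3870, 2440]);
translate([3065, 572, 0]) cube([130, 3870, 2440]);


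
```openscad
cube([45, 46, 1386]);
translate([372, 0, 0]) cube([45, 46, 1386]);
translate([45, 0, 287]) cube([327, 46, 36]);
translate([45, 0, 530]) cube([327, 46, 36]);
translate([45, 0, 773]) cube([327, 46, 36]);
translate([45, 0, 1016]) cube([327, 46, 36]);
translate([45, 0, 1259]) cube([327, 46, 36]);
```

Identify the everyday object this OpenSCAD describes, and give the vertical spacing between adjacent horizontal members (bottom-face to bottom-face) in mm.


A ladder. The rung spacing is 243 mm.

Two tall 45×46 posts with 5 short bars between them — a ladder. Adjacent rungs sit at z = 287 and z = 530, so the spacing is 530 − 287 = 243 mm.


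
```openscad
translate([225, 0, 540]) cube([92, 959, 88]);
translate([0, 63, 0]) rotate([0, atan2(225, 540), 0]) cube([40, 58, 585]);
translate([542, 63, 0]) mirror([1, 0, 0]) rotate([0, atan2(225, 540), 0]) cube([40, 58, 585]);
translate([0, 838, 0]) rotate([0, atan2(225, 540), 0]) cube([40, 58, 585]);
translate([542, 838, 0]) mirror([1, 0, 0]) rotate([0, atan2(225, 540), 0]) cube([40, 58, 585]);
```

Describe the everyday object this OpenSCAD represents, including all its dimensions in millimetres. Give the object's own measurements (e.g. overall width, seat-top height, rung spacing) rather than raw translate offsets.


A sawhorse. A 92×959×88 mm beam (x, y, z) sits on two A-frame leg pairs. Each pair is two raked legs of 40×58 mm section (58 mm along y) splaying symmetrically in x. Each leg rises 540 mm vertically over 225 mm of horizontal reach and is 585 mm long along its own axis. Every leg's outer bottom edge rests on the floor and its outer top edge meets a bottom edge of the beam — the left legs (tilting toward +x) meet the beam's −x bottom edge, the right legs (their mirror images, tilting toward −x) meet its +x bottom edge — so the leg tops tuck under the beam, the beam's underside is 540 mm above the floor, and the feet are 542 mm apart outside-to-outside with the beam centred between them. The two leg pairs are set in 63 mm from either end of the beam.


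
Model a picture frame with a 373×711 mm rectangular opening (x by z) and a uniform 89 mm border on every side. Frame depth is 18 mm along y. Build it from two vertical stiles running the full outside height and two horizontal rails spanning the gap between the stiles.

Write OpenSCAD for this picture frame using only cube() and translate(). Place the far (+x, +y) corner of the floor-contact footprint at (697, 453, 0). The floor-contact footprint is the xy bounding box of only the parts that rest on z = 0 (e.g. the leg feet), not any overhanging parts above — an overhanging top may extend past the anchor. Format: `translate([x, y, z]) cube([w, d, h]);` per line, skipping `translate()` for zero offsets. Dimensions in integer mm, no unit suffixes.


translate([146, 435, 0]) cube([89, 18, 889]);
translate([608, 435, 0]) cube([89, 18, 889]);
translate([235, 435, 0]) cube([373, 18, 89]);
translate([235, 435, 800]) cube([373, 18, 89]);


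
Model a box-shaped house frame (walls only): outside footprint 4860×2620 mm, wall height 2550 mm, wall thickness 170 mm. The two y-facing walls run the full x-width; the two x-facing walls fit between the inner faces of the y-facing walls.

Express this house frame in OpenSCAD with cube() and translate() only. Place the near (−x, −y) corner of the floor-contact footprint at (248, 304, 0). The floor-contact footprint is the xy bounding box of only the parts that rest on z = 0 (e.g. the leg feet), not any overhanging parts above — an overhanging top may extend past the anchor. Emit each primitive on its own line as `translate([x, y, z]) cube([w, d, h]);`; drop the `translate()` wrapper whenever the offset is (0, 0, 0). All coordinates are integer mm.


translate([248, 304, 0]) cube([4860, 170, 2550]);
translate([248, 2754, 0]) cube([4860, 170, 2550]);
translate([248, 474, 0]) cube([170, 2280, 2550]);
translate([4938, 474, 0]) cube([170, 2280, 2550]);


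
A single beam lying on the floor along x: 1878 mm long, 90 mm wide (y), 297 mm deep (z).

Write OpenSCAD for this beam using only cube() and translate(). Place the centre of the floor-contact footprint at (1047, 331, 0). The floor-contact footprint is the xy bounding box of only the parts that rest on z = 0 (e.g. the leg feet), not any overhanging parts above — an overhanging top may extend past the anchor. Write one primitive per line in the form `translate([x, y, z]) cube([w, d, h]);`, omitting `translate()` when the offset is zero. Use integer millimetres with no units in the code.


translate([108, 286, 0]) cube([1878, 90, 297]);


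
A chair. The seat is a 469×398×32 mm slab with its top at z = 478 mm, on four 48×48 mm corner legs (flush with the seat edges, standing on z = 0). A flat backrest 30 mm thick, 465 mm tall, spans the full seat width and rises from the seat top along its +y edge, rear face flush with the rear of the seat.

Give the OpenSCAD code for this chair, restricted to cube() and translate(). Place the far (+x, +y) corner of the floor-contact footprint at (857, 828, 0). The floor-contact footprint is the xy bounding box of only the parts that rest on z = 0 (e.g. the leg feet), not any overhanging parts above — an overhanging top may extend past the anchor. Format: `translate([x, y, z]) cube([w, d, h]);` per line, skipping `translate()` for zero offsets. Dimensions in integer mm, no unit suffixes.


translate([388, 430, 446]) cube([469, 398, 32]);
translate([388, 430, 0]) cube([48, 48, 446]);
translate([809, 430, 0]) cube([48, 48, 446]);
translate([388, 780, 0]) cube([48, 48, 446]);
translate([809, 780, 0]) cube([48, 48, 446]);
translate([388, 798, 478]) cube([469, 30, 465]);


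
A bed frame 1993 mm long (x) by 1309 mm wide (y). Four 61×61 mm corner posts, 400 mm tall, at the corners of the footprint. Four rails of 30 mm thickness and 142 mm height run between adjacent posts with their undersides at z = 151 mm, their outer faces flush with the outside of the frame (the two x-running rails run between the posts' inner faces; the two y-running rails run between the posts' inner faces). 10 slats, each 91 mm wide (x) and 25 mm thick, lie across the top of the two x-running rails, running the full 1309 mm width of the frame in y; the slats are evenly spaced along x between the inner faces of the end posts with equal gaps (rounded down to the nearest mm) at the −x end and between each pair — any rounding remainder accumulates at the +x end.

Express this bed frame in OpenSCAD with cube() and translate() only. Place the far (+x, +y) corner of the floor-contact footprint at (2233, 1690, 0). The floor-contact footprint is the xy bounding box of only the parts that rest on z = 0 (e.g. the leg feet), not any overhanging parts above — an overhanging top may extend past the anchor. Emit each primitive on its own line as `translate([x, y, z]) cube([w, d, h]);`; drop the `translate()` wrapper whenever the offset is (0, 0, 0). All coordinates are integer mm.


translate([240, 381, 0]) cube([61, 61, 400]);
translate([240, 1629, 0]) cube([61, 61, 400]);
translate([2172, 381, 0]) cube([61, 61, 400]);
translate([2172, 1629, 0]) cube([61, 61, 400]);
translate([301, 381, 151]) cube([1871, 30, 142]);
translate([301, 1660, 151]) cube([1871, 30, 142]);
translate([240, 442, 151]) cube([30, 1187, 142]);
translate([2203, 442, 151]) cube([30, 1187, 142]);
translate([388, 381, 293]) cube([91, 1309, 25]);
translate([566, 381, 293]) cube([91, 1309, 25]);
translate([744, 381, 293]) cube([91, 1309, 25]);
translate([922, 381, 293]) cube([91, 1309, 25]);
translate([1100, 381, 293]) cube([91, 1309, 25]);
translate([1278, 381, 293]) cube([91, 1309, 25]);
translate([1456, 381, 293]) cube([91, 1309, 25]);
translate([1634, 381, 293]) cube([91, 1309, 25]);
translate([1812, 381, 293]) cube([91, 1309, 25]);
translate([1990, 381, 293]) cube([91, 1309, 25]);


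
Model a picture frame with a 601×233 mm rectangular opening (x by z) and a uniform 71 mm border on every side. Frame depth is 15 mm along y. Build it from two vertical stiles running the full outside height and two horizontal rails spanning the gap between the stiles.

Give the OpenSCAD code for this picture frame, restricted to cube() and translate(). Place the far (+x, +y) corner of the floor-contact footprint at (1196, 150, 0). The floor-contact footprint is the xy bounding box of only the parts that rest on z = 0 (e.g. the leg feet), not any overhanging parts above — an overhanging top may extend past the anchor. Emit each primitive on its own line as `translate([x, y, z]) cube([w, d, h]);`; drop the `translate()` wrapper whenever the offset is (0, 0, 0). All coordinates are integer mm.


translate([453, 135, 0]) cube([71, 15, 375]);
translate([1125, 135, 0]) cube([71, 15, 375]);
translate([524, 135, 0]) cube([601, 15, 71]);
translate([524, 135, 304]) cube([601, 15, 71]);


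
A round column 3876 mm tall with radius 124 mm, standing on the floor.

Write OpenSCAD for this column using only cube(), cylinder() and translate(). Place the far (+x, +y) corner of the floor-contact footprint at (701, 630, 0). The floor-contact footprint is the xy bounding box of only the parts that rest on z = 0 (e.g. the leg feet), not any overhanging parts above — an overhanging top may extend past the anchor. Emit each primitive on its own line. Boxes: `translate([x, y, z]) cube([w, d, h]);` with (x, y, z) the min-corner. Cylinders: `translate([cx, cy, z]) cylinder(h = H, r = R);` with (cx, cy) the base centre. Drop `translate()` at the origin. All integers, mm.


translate([577, 506, 0]) cylinder(h = 3876, r = 124);


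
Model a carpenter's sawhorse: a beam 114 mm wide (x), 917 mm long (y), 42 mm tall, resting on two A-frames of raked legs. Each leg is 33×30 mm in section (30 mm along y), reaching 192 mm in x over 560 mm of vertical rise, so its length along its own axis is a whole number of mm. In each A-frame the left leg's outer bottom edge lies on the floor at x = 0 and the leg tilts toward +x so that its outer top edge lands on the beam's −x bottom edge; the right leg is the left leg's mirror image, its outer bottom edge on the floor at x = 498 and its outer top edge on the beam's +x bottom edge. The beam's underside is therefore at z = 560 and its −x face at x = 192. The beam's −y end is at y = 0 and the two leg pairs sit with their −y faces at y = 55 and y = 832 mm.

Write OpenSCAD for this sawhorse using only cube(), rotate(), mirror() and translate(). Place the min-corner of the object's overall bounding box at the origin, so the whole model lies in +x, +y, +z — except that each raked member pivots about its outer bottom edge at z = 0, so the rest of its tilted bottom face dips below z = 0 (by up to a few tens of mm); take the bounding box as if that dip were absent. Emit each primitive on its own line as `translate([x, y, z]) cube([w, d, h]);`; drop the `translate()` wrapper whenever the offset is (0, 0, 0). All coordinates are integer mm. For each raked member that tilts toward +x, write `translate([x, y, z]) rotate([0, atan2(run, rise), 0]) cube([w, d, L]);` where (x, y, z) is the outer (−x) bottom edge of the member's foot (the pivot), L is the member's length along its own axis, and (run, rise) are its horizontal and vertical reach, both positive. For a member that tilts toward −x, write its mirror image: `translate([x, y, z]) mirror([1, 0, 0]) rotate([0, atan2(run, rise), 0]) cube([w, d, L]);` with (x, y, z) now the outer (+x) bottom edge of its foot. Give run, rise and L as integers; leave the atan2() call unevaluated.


translate([192, 0, 560]) cube([114, 917, 42]);
translate([0, 55, 0]) rotate([0, atan2(192, 560), 0]) cube([33, 30, 592]);
translate([498, 55, 0]) mirror([1, 0, 0]) rotate([0, atan2(192, 560), 0]) cube([33, 30, 592]);
translate([0, 832, 0]) rotate([0, atan2(192, 560), 0]) cube([33, 30, 592]);
translate([498, 832, 0]) mirror([1, 0, 0]) rotate([0, atan2(192, 560), 0]) cube([33, 30, 592]);


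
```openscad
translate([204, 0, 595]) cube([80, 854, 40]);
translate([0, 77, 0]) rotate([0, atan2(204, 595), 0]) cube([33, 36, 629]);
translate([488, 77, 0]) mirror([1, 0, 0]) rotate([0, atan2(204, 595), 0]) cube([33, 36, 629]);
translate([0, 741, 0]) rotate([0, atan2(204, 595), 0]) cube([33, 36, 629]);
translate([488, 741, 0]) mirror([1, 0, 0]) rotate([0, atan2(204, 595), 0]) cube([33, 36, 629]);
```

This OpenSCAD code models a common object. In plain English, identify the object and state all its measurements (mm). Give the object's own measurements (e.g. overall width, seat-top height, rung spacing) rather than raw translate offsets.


A sawhorse. A 80×854×40 mm beam (x, y, z) sits on two A-frame leg pairs. Each pair is two raked legs of 33×36 mm section (36 mm along y) splaying symmetrically in x. Each leg rises 595 mm vertically over 204 mm of horizontal reach and is 629 mm long along its own axis. Every leg's outer bottom edge rests on the floor and its outer top edge meets a bottom edge of the beam — the left legs (tilting toward +x) meet the beam's −x bottom edge, the right legs (their mirror images, tilting toward −x) meet its +x bottom edge — so the leg tops tuck under the beam, the beam's underside is 595 mm above the floor, and the feet are 488 mm apart outside-to-outside with the beam centred between them. The two leg pairs are set in 77 mm from either end of the beam.


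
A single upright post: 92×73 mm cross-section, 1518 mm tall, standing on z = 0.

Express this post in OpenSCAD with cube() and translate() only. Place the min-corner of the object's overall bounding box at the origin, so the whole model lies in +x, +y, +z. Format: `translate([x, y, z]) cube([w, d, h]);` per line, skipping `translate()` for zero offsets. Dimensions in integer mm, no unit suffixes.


cube([92, 73, 1518]);


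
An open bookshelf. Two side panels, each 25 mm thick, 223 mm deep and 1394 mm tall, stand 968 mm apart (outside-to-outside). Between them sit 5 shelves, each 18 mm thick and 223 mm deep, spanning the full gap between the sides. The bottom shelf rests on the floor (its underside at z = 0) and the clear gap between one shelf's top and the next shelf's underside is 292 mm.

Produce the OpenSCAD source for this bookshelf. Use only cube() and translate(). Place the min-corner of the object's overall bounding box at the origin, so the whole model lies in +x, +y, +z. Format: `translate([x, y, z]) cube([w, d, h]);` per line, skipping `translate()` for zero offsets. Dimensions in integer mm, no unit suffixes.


cube([25, 223, 1394]);
translate([943, 0, 0]) cube([25, 223, 1394]);
translate([25, 0, 0]) cube([918, 223, 18]);
translate([25, 0, 310]) cube([918, 223, 18]);
translate([25, 0, 620]) cube([918, 223, 18]);
translate([25, 0, 930]) cube([918, 223, 18]);
translate([25, 0, 1240]) cube([918, 223, 18]);


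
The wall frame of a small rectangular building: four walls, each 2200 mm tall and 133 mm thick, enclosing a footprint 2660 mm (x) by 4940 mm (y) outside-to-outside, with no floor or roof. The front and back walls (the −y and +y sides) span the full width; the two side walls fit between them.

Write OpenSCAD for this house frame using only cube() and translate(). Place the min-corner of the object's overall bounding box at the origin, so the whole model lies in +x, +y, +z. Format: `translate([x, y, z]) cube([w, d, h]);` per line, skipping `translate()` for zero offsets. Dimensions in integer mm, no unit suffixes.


cube([2660, 133, 2200]);
translate([0, 4807, 0]) cube([2660, 133, 2200]);
translate([0, 133, 0]) cube([133, 4674, 2200]);
translate([2527, 133, 0]) cube([133, 4674, 2200]);


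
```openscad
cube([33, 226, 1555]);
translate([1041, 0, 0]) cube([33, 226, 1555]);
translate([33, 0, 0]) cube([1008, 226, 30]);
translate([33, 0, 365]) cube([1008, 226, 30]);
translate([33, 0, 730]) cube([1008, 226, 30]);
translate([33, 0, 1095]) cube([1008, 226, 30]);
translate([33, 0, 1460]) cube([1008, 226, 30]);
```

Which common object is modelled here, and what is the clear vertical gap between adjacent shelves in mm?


A bookshelf. The clear shelf gap is 335 mm.

Two tall side panels with 5 horizontal boards between them — a bookshelf. The first two shelf undersides are at z = 0 and z = 365; with shelf thickness 30, the clear gap is 365 − 0 − 30 = 335 mm.


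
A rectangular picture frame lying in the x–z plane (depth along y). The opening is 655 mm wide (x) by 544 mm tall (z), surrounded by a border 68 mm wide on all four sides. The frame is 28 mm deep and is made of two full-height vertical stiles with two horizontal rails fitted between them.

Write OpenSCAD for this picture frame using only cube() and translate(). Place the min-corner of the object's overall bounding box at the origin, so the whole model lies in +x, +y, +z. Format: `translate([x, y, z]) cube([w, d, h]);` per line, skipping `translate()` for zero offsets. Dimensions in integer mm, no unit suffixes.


cube([68, 28, 680]);
translate([723, 0, 0]) cube([68, 28, 680]);
translate([68, 0, 0]) cube([655, 28, 68]);
translate([68, 0, 612]) cube([655, 28, 68]);


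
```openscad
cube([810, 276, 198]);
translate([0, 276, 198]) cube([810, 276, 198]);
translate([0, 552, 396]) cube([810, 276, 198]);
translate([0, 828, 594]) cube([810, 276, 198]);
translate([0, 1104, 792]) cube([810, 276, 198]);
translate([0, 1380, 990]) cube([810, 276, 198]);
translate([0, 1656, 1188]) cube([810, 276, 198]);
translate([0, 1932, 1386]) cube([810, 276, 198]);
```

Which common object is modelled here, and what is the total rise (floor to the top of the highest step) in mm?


A staircase. The total rise is 1584 mm.

8 identical blocks, each offset up and back from the previous — a staircase. Each step is 198 mm tall and there are 8 of them, so the total rise is 8 × 198 = 1584 mm.


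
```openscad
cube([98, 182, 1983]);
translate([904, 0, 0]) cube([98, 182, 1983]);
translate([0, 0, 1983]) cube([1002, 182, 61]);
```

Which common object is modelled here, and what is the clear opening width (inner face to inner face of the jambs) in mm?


A door frame. The clear opening width is 806 mm.

Two 1983 mm tall posts with a header on top — a door frame. The left jamb is 98 mm wide at x = 0; the right jamb starts at x = 904. The clear opening is 904 − 98 = 806 mm.


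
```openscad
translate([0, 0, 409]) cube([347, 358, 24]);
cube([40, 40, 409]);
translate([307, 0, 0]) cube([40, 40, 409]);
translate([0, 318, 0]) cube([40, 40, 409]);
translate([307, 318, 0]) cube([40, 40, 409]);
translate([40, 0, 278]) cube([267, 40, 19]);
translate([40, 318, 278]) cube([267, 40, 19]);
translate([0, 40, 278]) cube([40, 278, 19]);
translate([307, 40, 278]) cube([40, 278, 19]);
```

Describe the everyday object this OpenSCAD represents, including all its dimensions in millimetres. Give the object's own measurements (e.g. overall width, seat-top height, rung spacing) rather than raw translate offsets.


A four-legged stool. The seat is a 347×358×24 mm slab whose top surface is at z = 433 mm; four square legs, each 40×40 mm in cross-section, run from the floor (z = 0) to the underside of the seat, each flush with a corner of the seat. Four stretchers, 40 mm wide and 19 mm tall, connect adjacent legs with their undersides at z = 278 mm, each running between the inner faces of the legs it joins and aligned with the legs' outer faces on the other axis.


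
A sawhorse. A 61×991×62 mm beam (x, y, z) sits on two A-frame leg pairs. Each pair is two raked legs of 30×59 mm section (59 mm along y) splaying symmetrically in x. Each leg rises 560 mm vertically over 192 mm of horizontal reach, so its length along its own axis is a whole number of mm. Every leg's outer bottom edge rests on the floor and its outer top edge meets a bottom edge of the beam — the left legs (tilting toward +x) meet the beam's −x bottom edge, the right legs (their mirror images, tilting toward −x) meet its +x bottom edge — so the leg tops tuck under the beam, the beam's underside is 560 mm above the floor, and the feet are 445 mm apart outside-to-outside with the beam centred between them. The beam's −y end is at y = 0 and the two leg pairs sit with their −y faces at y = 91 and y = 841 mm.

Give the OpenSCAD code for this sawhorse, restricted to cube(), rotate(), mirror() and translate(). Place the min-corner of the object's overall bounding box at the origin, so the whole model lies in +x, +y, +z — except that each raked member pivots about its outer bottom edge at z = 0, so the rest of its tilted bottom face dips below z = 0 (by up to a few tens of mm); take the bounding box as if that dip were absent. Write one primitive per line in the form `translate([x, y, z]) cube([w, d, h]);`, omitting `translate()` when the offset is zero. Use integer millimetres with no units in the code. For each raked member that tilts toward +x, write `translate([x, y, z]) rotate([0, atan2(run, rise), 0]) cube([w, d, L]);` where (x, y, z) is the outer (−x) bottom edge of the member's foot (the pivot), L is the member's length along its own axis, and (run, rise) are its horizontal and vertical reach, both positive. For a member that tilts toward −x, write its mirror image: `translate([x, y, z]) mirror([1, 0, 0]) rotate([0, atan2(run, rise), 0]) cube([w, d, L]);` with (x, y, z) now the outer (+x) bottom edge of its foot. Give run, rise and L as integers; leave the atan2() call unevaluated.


translate([192, 0, 560]) cube([61, 991, 62]);
translate([0, 91, 0]) rotate([0, atan2(192, 560), 0]) cube([30, 59, 592]);
translate([445, 91, 0]) mirror([1, 0, 0]) rotate([0, atan2(192, 560), 0]) cube([30, 59, 592]);
translate([0, 841, 0]) rotate([0, atan2(192, 560), 0]) cube([30, 59, 592]);
translate([445, 841, 0]) mirror([1, 0, 0]) rotate([0, atan2(192, 560), 0]) cube([30, 59, 592]);


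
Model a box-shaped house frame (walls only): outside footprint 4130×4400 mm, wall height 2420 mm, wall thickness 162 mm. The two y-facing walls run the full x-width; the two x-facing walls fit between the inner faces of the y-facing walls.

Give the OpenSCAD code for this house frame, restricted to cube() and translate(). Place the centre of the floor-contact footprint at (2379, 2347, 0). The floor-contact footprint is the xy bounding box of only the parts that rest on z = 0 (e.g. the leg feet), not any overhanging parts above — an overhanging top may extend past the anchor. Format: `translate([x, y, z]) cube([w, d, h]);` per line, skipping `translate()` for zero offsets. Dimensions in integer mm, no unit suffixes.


translate([314, 147, 0]) cube([4130, 162, 2420]);
translate([314, 4385, 0]) cube([4130, 162, 2420]);
translate([314, 309, 0]) cube([162, 4076, 2420]);
translate([4282, 309, 0]) cube([162, 4076, 2420]);
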